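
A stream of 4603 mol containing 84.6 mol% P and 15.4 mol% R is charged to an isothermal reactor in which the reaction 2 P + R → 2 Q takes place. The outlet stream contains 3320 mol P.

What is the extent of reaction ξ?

For P: n = n₀ − 2ξ → 3320 = 3894 − 2ξ, giving ξ = 287.1 mol.
Outlet amounts (n = n₀ + ν ξ):
  P: 3894 − 2(287.1) = 3320
  R: 708.9 − 1(287.1) = 421.8
  Q: 0 + 2(287.1) = 574.1

ξ = 287 mol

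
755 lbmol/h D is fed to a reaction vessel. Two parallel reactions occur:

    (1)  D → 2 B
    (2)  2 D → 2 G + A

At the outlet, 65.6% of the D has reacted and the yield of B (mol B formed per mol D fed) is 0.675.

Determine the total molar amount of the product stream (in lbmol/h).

Yield of B: 2ξ₁ / 755 = 0.675 → ξ₁ = 254.8 lbmol/h.
Conversion of D: 1ξ₁ + 2ξ₂ = 0.656 × 755 = 495.3 → ξ₂ = 120.2 lbmol/h.
Outlet amounts (n = n₀ + Σ ν·ξ):
  D: 755 − 1(254.8) − 2(120.2) = 259.7
  B: 0 + 2(254.8) = 509.6
  G: 0 + 2(120.2) = 240.5
  A: 0 + 1(120.2) = 120.2
Total out = 259.7 + 509.6 + 240.5 + 120.2 = 1130 lbmol/h.

1130 lbmol/h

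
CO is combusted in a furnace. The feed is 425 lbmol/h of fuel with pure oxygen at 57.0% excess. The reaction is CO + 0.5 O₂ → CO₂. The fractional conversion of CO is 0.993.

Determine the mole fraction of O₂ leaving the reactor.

Stoichiometric O₂ = 0.5 × 425 = 212.5 lbmol/h; O₂ fed = 212.5 × 1.570 = 333.6 lbmol/h.
Fuel reacted = 0.993 × 425 → ξ = 422 lbmol/h.
Outlet (n = n₀ + ν ξ):
  CO: 425 − 1(422) = 2.975
  O₂: 333.6 − 0.5(422) = 122.6
  CO₂: 0 + 1(422) = 422
Total out = 547.6 lbmol/h; y_O₂ = 122.6 / 547.6 = 0.2239.

0.224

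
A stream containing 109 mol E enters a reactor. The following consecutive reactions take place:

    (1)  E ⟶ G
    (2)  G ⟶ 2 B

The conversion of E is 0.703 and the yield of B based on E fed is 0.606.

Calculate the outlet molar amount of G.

43.6 mol

Conversion of E: E consumed = 1ξ₁ = 0.703 × 109 → ξ₁ = 76.63 mol.
Yield of B: 2ξ₂ / 109 = 0.606 → ξ₂ = 33.03 mol.
Outlet amounts (n = n₀ + Σ ν·ξ):
  E: 109 − 1(76.63) = 32.37
  G: 0 + 1(76.63) − 1(33.03) = 43.6
  B: 0 + 2(33.03) = 66.05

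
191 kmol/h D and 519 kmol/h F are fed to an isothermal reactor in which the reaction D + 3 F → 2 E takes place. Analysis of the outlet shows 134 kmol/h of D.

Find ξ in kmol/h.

For D: n = n₀ − 1ξ → 134 = 191 − 1ξ, giving ξ = 57 kmol/h.
Outlet amounts (n = n₀ + ν ξ):
  D: 191 − 1(57) = 134
  F: 519 − 3(57) = 348
  E: 0 + 2(57) = 114

ξ = 57 kmol/h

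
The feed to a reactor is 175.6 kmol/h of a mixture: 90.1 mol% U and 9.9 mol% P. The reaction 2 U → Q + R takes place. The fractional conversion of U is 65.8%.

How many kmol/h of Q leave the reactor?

52.1 kmol/h

U reacted = 0.658 × 158.2 = 104.1 kmol/h; ν_U = −2, so ξ = 104.1/2 = 52.05 kmol/h.
Outlet amounts (n = n₀ + ν ξ):
  U: 158.2 − 2(52.05) = 54.11
  Q: 0 + 1(52.05) = 52.05
  R: 0 + 1(52.05) = 52.05
  P: 17.38 (inert)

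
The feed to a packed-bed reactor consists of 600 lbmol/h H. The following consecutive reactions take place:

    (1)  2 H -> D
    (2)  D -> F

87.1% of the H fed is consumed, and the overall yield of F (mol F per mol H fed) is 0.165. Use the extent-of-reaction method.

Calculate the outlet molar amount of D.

Conversion of H: H consumed = 2ξ₁ = 0.871 × 600 → ξ₁ = 261.3 lbmol/h.
Yield of F: 1ξ₂ / 600 = 0.165 → ξ₂ = 99 lbmol/h.
Outlet amounts (n = n₀ + Σ ν·ξ):
  H: 600 − 2(261.3) = 77.4
  D: 0 + 1(261.3) − 1(99) = 162.3
  F: 0 + 1(99) = 99

162 lbmol/h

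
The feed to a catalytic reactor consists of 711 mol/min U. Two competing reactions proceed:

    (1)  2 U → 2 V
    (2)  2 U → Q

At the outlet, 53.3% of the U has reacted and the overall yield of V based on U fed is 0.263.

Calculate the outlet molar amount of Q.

96 mol/min

Yield of V: 2ξ₁ / 711 = 0.263 → ξ₁ = 93.5 mol/min.
Conversion of U: 2ξ₁ + 2ξ₂ = 0.533 × 711 = 379 → ξ₂ = 95.99 mol/min.
Outlet amounts (n = n₀ + Σ ν·ξ):
  U: 711 − 2(93.5) − 2(95.99) = 332
  V: 0 + 2(93.5) = 187
  Q: 0 + 1(95.99) = 95.99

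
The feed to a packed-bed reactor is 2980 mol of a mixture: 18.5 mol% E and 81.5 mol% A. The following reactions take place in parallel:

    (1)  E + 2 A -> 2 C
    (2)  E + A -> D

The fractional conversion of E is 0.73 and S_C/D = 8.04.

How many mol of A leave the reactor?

1700 mol

Conversion of E: E consumed = 0.73 × 551.3 = 402.4 mol = 1ξ₁ + 1ξ₂.
Selectivity: 2ξ₁ / (1ξ₂) = 8.04 → ξ₁ = 4.02 ξ₂.
Substitute: (1·4.02 + 1) ξ₂ = 402.4 → ξ₂ = 80.17 mol, ξ₁ = 322.3 mol.
Outlet amounts (n = n₀ + Σ ν·ξ):
  E: 551.3 − 1(322.3) − 1(80.17) = 148.9
  A: 2429 − 2(322.3) − 1(80.17) = 1704
  C: 0 + 2(322.3) = 644.6
  D: 0 + 1(80.17) = 80.17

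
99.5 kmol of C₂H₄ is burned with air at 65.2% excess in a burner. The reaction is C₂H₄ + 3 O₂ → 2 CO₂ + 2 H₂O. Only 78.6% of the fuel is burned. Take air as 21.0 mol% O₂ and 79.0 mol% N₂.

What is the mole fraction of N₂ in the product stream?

0.758

Stoichiometric O₂ = 3 × 99.5 = 298.5 kmol; O₂ fed = 298.5 × 1.652 = 493.1 kmol.
N₂ fed = 493.1 × 79/21 = 1855 kmol.
Fuel reacted = 0.786 × 99.5 → ξ = 78.21 kmol.
Outlet (n = n₀ + ν ξ):
  C₂H₄: 99.5 − 1(78.21) = 21.29
  O₂: 493.1 − 3(78.21) = 258.5
  N₂: 1855 (inert)
  CO₂: 0 + 2(78.21) = 156.4
  H₂O: 0 + 2(78.21) = 156.4
Total out = 2448 kmol; y_N₂ = 1855 / 2448 = 0.7579.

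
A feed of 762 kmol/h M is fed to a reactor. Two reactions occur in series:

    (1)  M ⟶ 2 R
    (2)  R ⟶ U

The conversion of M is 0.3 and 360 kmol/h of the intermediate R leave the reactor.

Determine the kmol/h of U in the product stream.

Conversion of M: M consumed = 1ξ₁ = 0.3 × 762 → ξ₁ = 228.6 kmol/h.
R balance: n_R = 0 + 2ξ₁ − 1ξ₂ = 360 → ξ₂ = (2·228.6 − 360)/1 = 97.2 kmol/h.
Outlet amounts (n = n₀ + Σ ν·ξ):
  M: 762 − 1(228.6) = 533.4
  R: 0 + 2(228.6) − 1(97.2) = 360
  U: 0 + 1(97.2) = 97.2

97.2 kmol/h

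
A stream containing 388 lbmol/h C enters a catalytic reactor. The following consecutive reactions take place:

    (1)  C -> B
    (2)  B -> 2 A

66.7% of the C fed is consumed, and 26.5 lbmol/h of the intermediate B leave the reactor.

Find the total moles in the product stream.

Conversion of C: C consumed = 1ξ₁ = 0.667 × 388 → ξ₁ = 258.8 lbmol/h.
B balance: n_B = 0 + 1ξ₁ − 1ξ₂ = 26.5 → ξ₂ = (1·258.8 − 26.5)/1 = 232.3 lbmol/h.
Outlet amounts (n = n₀ + Σ ν·ξ):
  C: 388 − 1(258.8) = 129.2
  B: 0 + 1(258.8) − 1(232.3) = 26.5
  A: 0 + 2(232.3) = 464.6
Total out = 129.2 + 26.5 + 464.6 = 620.3 lbmol/h.

620 lbmol/h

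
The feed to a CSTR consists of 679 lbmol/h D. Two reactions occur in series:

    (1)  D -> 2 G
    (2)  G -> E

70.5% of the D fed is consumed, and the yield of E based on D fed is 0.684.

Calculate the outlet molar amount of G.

Conversion of D: D consumed = 1ξ₁ = 0.705 × 679 → ξ₁ = 478.7 lbmol/h.
Yield of E: 1ξ₂ / 679 = 0.684 → ξ₂ = 464.4 lbmol/h.
Outlet amounts (n = n₀ + Σ ν·ξ):
  D: 679 − 1(478.7) = 200.3
  G: 0 + 2(478.7) − 1(464.4) = 493
  E: 0 + 1(464.4) = 464.4

493 lbmol/h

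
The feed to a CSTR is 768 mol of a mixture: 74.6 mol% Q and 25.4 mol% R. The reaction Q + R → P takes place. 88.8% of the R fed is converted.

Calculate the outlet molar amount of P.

R reacted = 0.888 × 195.1 = 173.2 mol; ν_R = −1, so ξ = 173.2/1 = 173.2 mol.
Outlet amounts (n = n₀ + ν ξ):
  Q: 572.9 − 1(173.2) = 399.7
  R: 195.1 − 1(173.2) = 21.85
  P: 0 + 1(173.2) = 173.2

173 mol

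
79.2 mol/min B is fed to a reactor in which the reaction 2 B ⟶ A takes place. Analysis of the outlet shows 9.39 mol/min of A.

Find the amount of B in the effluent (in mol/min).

60.4 mol/min

For A: n = n₀ + 1ξ → 9.39 = 0 + 1ξ, giving ξ = 9.39 mol/min.
Outlet amounts (n = n₀ + ν ξ):
  B: 79.2 − 2(9.39) = 60.42
  A: 0 + 1(9.39) = 9.39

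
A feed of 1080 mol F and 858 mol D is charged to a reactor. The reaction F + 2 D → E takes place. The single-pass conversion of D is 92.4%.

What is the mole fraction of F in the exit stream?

D reacted = 0.924 × 858 = 792.8 mol; ν_D = −2, so ξ = 792.8/2 = 396.4 mol.
Outlet amounts (n = n₀ + ν ξ):
  F: 1080 − 1(396.4) = 683.6
  D: 858 − 2(396.4) = 65.21
  E: 0 + 1(396.4) = 396.4
Total out = 1145 mol; y_F = 683.6 / 1145 = 0.5969.

0.597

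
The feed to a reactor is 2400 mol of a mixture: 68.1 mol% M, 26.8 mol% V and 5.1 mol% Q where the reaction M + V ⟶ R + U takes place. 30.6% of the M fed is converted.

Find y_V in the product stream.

M reacted = 0.306 × 1634 = 500.1 mol; ν_M = −1, so ξ = 500.1/1 = 500.1 mol.
Outlet amounts (n = n₀ + ν ξ):
  M: 1634 − 1(500.1) = 1134
  V: 643.2 − 1(500.1) = 143.1
  R: 0 + 1(500.1) = 500.1
  U: 0 + 1(500.1) = 500.1
  Q: 122.4 (inert)
Total out = 2400 mol; y_V = 143.1 / 2400 = 0.05961.

0.0596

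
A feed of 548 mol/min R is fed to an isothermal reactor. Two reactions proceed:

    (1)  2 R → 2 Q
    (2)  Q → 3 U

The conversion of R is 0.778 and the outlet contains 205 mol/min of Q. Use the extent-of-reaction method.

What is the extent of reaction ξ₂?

Conversion of R: R consumed = 2ξ₁ = 0.778 × 548 → ξ₁ = 213.2 mol/min.
Q balance: n_Q = 0 + 2ξ₁ − 1ξ₂ = 205 → ξ₂ = (2·213.2 − 205)/1 = 221.3 mol/min.
Outlet amounts (n = n₀ + Σ ν·ξ):
  R: 548 − 2(213.2) = 121.7
  Q: 0 + 2(213.2) − 1(221.3) = 205
  U: 0 + 3(221.3) = 664

ξ₂ = 221 mol/min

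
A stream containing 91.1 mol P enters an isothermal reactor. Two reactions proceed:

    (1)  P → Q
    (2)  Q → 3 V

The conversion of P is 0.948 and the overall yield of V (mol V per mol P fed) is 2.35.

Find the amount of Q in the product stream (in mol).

Conversion of P: P consumed = 1ξ₁ = 0.948 × 91.1 → ξ₁ = 86.36 mol.
Yield of V: 3ξ₂ / 91.1 = 2.35 → ξ₂ = 71.36 mol.
Outlet amounts (n = n₀ + Σ ν·ξ):
  P: 91.1 − 1(86.36) = 4.737
  Q: 0 + 1(86.36) − 1(71.36) = 15
  V: 0 + 3(71.36) = 214.1

15 mol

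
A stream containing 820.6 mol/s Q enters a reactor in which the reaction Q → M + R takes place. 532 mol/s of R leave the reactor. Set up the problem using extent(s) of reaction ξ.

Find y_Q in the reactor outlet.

For R: n = n₀ + 1ξ → 532 = 0 + 1ξ, giving ξ = 532 mol/s.
Outlet amounts (n = n₀ + ν ξ):
  Q: 820.6 − 1(532) = 288.6
  M: 0 + 1(532) = 532
  R: 0 + 1(532) = 532
Total out = 1353 mol/s; y_Q = 288.6 / 1353 = 0.2134.

0.213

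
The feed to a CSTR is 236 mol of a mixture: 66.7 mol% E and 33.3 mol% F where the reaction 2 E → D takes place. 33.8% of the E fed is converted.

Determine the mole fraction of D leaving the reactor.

E reacted = 0.338 × 157.4 = 53.21 mol; ν_E = −2, so ξ = 53.21/2 = 26.6 mol.
Outlet amounts (n = n₀ + ν ξ):
  E: 157.4 − 2(26.6) = 104.2
  D: 0 + 1(26.6) = 26.6
  F: 78.59 (inert)
Total out = 209.4 mol; y_D = 26.6 / 209.4 = 0.127.

0.127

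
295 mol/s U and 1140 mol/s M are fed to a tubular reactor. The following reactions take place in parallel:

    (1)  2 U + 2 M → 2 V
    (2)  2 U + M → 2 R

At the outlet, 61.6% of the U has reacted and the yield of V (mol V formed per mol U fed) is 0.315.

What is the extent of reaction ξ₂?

Yield of V: 2ξ₁ / 295 = 0.315 → ξ₁ = 46.46 mol/s.
Conversion of U: 2ξ₁ + 2ξ₂ = 0.616 × 295 = 181.7 → ξ₂ = 44.4 mol/s.
Outlet amounts (n = n₀ + Σ ν·ξ):
  U: 295 − 2(46.46) − 2(44.4) = 113.3
  M: 1140 − 2(46.46) − 1(44.4) = 1003
  V: 0 + 2(46.46) = 92.92
  R: 0 + 2(44.4) = 88.8

ξ₂ = 44.4 mol/s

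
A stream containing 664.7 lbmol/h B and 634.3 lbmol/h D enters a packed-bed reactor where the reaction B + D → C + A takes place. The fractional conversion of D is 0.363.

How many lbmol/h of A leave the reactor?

230 lbmol/h

D reacted = 0.363 × 634.3 = 230.3 lbmol/h; ν_D = −1, so ξ = 230.3/1 = 230.3 lbmol/h.
Outlet amounts (n = n₀ + ν ξ):
  B: 664.7 − 1(230.3) = 434.4
  D: 634.3 − 1(230.3) = 404
  C: 0 + 1(230.3) = 230.3
  A: 0 + 1(230.3) = 230.3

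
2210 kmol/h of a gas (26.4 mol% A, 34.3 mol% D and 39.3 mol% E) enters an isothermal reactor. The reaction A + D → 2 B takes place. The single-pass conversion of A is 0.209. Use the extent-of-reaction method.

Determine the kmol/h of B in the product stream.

A reacted = 0.209 × 583.4 = 121.9 kmol/h; ν_A = −1, so ξ = 121.9/1 = 121.9 kmol/h.
Outlet amounts (n = n₀ + ν ξ):
  A: 583.4 − 1(121.9) = 461.5
  D: 758 − 1(121.9) = 636.1
  B: 0 + 2(121.9) = 243.9
  E: 868.5 (inert)

244 kmol/h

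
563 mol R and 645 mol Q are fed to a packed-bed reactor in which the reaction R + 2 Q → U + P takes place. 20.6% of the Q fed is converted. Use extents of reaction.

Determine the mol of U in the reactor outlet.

66.4 mol

Q reacted = 0.206 × 645 = 132.9 mol; ν_Q = −2, so ξ = 132.9/2 = 66.44 mol.
Outlet amounts (n = n₀ + ν ξ):
  R: 563 − 1(66.44) = 496.6
  Q: 645 − 2(66.44) = 512.1
  U: 0 + 1(66.44) = 66.44
  P: 0 + 1(66.44) = 66.44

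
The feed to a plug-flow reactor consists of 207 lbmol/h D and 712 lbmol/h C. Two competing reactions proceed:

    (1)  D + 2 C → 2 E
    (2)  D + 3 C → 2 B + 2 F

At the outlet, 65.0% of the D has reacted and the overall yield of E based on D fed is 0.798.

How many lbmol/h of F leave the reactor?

Yield of E: 2ξ₁ / 207 = 0.798 → ξ₁ = 82.59 lbmol/h.
Conversion of D: 1ξ₁ + 1ξ₂ = 0.65 × 207 = 134.6 → ξ₂ = 51.96 lbmol/h.
Outlet amounts (n = n₀ + Σ ν·ξ):
  D: 207 − 1(82.59) − 1(51.96) = 72.45
  C: 712 − 2(82.59) − 3(51.96) = 390.9
  E: 0 + 2(82.59) = 165.2
  B: 0 + 2(51.96) = 103.9
  F: 0 + 2(51.96) = 103.9

104 lbmol/h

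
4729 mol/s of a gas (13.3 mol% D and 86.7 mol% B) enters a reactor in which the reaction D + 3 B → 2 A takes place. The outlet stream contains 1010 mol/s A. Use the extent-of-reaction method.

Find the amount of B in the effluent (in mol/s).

For A: n = n₀ + 2ξ → 1010 = 0 + 2ξ, giving ξ = 505 mol/s.
Outlet amounts (n = n₀ + ν ξ):
  D: 629 − 1(505) = 124
  B: 4100 − 3(505) = 2585
  A: 0 + 2(505) = 1010

2590 mol/s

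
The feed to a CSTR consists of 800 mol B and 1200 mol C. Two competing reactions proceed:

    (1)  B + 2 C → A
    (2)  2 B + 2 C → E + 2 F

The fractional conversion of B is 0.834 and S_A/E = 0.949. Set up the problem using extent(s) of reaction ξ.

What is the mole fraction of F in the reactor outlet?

0.337

Conversion of B: B consumed = 0.834 × 800 = 667.2 mol = 1ξ₁ + 2ξ₂.
Selectivity: 1ξ₁ / (1ξ₂) = 0.949 → ξ₁ = 0.949 ξ₂.
Substitute: (1·0.949 + 2) ξ₂ = 667.2 → ξ₂ = 226.2 mol, ξ₁ = 214.7 mol.
Outlet amounts (n = n₀ + Σ ν·ξ):
  B: 800 − 1(214.7) − 2(226.2) = 132.8
  C: 1200 − 2(214.7) − 2(226.2) = 318.1
  A: 0 + 1(214.7) = 214.7
  E: 0 + 1(226.2) = 226.2
  F: 0 + 2(226.2) = 452.5
Total out = 1344 mol; y_F = 452.5 / 1344 = 0.3366.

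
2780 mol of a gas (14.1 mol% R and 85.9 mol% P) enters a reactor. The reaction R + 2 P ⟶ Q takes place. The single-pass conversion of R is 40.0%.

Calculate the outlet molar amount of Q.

R reacted = 0.4 × 392 = 156.8 mol; ν_R = −1, so ξ = 156.8/1 = 156.8 mol.
Outlet amounts (n = n₀ + ν ξ):
  R: 392 − 1(156.8) = 235.2
  P: 2388 − 2(156.8) = 2074
  Q: 0 + 1(156.8) = 156.8

157 mol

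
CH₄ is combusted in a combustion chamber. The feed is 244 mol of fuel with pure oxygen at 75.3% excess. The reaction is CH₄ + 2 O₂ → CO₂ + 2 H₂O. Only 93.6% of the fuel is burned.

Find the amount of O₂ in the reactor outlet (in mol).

399 mol

Stoichiometric O₂ = 2 × 244 = 488 mol; O₂ fed = 488 × 1.753 = 855.5 mol.
Fuel reacted = 0.936 × 244 → ξ = 228.4 mol.
Outlet (n = n₀ + ν ξ):
  CH₄: 244 − 1(228.4) = 15.62
  O₂: 855.5 − 2(228.4) = 398.7
  CO₂: 0 + 1(228.4) = 228.4
  H₂O: 0 + 2(228.4) = 456.8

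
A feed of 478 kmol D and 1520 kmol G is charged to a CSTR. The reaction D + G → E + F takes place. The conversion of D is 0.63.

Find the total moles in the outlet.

2000 kmol

D reacted = 0.63 × 478 = 301.1 kmol; ν_D = −1, so ξ = 301.1/1 = 301.1 kmol.
Outlet amounts (n = n₀ + ν ξ):
  D: 478 − 1(301.1) = 176.9
  G: 1520 − 1(301.1) = 1219
  E: 0 + 1(301.1) = 301.1
  F: 0 + 1(301.1) = 301.1
Total out = 176.9 + 1219 + 301.1 + 301.1 = 1998 kmol.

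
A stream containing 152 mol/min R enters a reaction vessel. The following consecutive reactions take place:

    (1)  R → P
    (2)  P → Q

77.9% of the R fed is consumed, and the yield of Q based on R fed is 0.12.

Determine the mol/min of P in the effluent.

100 mol/min

Conversion of R: R consumed = 1ξ₁ = 0.779 × 152 → ξ₁ = 118.4 mol/min.
Yield of Q: 1ξ₂ / 152 = 0.12 → ξ₂ = 18.24 mol/min.
Outlet amounts (n = n₀ + Σ ν·ξ):
  R: 152 − 1(118.4) = 33.59
  P: 0 + 1(118.4) − 1(18.24) = 100.2
  Q: 0 + 1(18.24) = 18.24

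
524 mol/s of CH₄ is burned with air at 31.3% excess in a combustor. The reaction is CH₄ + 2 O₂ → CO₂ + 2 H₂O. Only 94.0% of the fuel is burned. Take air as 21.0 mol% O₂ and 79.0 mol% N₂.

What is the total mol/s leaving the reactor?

7080 mol/s

Stoichiometric O₂ = 2 × 524 = 1048 mol/s; O₂ fed = 1048 × 1.313 = 1376 mol/s.
N₂ fed = 1376 × 79/21 = 5176 mol/s.
Fuel reacted = 0.94 × 524 → ξ = 492.6 mol/s.
Outlet (n = n₀ + ν ξ):
  CH₄: 524 − 1(492.6) = 31.44
  O₂: 1376 − 2(492.6) = 390.9
  N₂: 5176 (inert)
  CO₂: 0 + 1(492.6) = 492.6
  H₂O: 0 + 2(492.6) = 985.1
Total out = 31.44 + 390.9 + 5176 + 492.6 + 985.1 = 7076 mol/s.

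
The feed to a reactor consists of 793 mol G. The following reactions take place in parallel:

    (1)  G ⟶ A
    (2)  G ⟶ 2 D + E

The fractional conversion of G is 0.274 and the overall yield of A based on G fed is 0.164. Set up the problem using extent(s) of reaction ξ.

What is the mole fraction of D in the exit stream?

Yield of A: 1ξ₁ / 793 = 0.164 → ξ₁ = 130.1 mol.
Conversion of G: 1ξ₁ + 1ξ₂ = 0.274 × 793 = 217.3 → ξ₂ = 87.23 mol.
Outlet amounts (n = n₀ + Σ ν·ξ):
  G: 793 − 1(130.1) − 1(87.23) = 575.7
  A: 0 + 1(130.1) = 130.1
  D: 0 + 2(87.23) = 174.5
  E: 0 + 1(87.23) = 87.23
Total out = 967.5 mol; y_D = 174.5 / 967.5 = 0.1803.

0.18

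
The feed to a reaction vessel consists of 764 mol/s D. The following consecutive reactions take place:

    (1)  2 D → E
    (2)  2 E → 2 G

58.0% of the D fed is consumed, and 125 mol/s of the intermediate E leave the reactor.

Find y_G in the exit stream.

0.178

Conversion of D: D consumed = 2ξ₁ = 0.58 × 764 → ξ₁ = 221.6 mol/s.
E balance: n_E = 0 + 1ξ₁ − 2ξ₂ = 125 → ξ₂ = (1·221.6 − 125)/2 = 48.28 mol/s.
Outlet amounts (n = n₀ + Σ ν·ξ):
  D: 764 − 2(221.6) = 320.9
  E: 0 + 1(221.6) − 2(48.28) = 125
  G: 0 + 2(48.28) = 96.56
Total out = 542.4 mol/s; y_G = 96.56 / 542.4 = 0.178.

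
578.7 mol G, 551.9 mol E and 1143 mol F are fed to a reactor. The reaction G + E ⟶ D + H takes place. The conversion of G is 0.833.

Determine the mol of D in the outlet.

482 mol

G reacted = 0.833 × 578.7 = 482.1 mol; ν_G = −1, so ξ = 482.1/1 = 482.1 mol.
Outlet amounts (n = n₀ + ν ξ):
  G: 578.7 − 1(482.1) = 96.64
  E: 551.9 − 1(482.1) = 69.84
  D: 0 + 1(482.1) = 482.1
  H: 0 + 1(482.1) = 482.1
  F: 1143 (inert)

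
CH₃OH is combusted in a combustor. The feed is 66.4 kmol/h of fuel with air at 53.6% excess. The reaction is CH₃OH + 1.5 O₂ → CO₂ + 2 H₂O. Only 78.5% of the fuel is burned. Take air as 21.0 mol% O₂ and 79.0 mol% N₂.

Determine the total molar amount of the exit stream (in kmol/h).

821 kmol/h

Stoichiometric O₂ = 1.5 × 66.4 = 99.6 kmol/h; O₂ fed = 99.6 × 1.536 = 153 kmol/h.
N₂ fed = 153 × 79/21 = 575.5 kmol/h.
Fuel reacted = 0.785 × 66.4 → ξ = 52.12 kmol/h.
Outlet (n = n₀ + ν ξ):
  CH₃OH: 66.4 − 1(52.12) = 14.28
  O₂: 153 − 1.5(52.12) = 74.8
  N₂: 575.5 (inert)
  CO₂: 0 + 1(52.12) = 52.12
  H₂O: 0 + 2(52.12) = 104.2
Total out = 14.28 + 74.8 + 575.5 + 52.12 + 104.2 = 821 kmol/h.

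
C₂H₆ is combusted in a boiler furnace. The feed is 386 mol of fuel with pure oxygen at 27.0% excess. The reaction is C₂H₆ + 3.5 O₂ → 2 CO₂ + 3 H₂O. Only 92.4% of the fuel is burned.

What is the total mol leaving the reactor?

2280 mol

Stoichiometric O₂ = 3.5 × 386 = 1351 mol; O₂ fed = 1351 × 1.270 = 1716 mol.
Fuel reacted = 0.924 × 386 → ξ = 356.7 mol.
Outlet (n = n₀ + ν ξ):
  C₂H₆: 386 − 1(356.7) = 29.34
  O₂: 1716 − 3.5(356.7) = 467.4
  CO₂: 0 + 2(356.7) = 713.3
  H₂O: 0 + 3(356.7) = 1070
Total out = 29.34 + 467.4 + 713.3 + 1070 = 2280 mol.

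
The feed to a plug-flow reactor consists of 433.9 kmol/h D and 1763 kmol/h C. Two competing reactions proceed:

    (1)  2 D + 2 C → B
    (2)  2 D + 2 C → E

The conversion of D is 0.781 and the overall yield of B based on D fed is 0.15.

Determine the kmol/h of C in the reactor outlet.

1420 kmol/h

Yield of B: 1ξ₁ / 433.9 = 0.15 → ξ₁ = 65.08 kmol/h.
Conversion of D: 2ξ₁ + 2ξ₂ = 0.781 × 433.9 = 338.9 → ξ₂ = 104.4 kmol/h.
Outlet amounts (n = n₀ + Σ ν·ξ):
  D: 433.9 − 2(65.08) − 2(104.4) = 95.02
  C: 1763 − 2(65.08) − 2(104.4) = 1424
  B: 0 + 1(65.08) = 65.08
  E: 0 + 1(104.4) = 104.4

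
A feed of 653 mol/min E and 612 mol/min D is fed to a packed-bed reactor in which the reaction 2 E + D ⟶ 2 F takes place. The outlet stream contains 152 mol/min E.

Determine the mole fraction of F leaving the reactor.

0.494

For E: n = n₀ − 2ξ → 152 = 653 − 2ξ, giving ξ = 250.5 mol/min.
Outlet amounts (n = n₀ + ν ξ):
  E: 653 − 2(250.5) = 152
  D: 612 − 1(250.5) = 361.5
  F: 0 + 2(250.5) = 501
Total out = 1014 mol/min; y_F = 501 / 1014 = 0.4938.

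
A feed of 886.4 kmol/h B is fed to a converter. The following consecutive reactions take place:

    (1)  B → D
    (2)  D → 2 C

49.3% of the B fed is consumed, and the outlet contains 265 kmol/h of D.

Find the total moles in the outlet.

1060 kmol/h

Conversion of B: B consumed = 1ξ₁ = 0.493 × 886.4 → ξ₁ = 437 kmol/h.
D balance: n_D = 0 + 1ξ₁ − 1ξ₂ = 265 → ξ₂ = (1·437 − 265)/1 = 172 kmol/h.
Outlet amounts (n = n₀ + Σ ν·ξ):
  B: 886.4 − 1(437) = 449.4
  D: 0 + 1(437) − 1(172) = 265
  C: 0 + 2(172) = 344
Total out = 449.4 + 265 + 344 = 1058 kmol/h.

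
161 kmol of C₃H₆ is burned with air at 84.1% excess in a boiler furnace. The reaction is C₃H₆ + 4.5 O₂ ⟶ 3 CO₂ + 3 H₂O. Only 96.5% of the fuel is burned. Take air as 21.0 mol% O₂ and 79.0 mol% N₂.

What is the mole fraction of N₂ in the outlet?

0.761

Stoichiometric O₂ = 4.5 × 161 = 724.5 kmol; O₂ fed = 724.5 × 1.841 = 1334 kmol.
N₂ fed = 1334 × 79/21 = 5018 kmol.
Fuel reacted = 0.965 × 161 → ξ = 155.4 kmol.
Outlet (n = n₀ + ν ξ):
  C₃H₆: 161 − 1(155.4) = 5.635
  O₂: 1334 − 4.5(155.4) = 634.7
  N₂: 5018 (inert)
  CO₂: 0 + 3(155.4) = 466.1
  H₂O: 0 + 3(155.4) = 466.1
Total out = 6590 kmol; y_N₂ = 5018 / 6590 = 0.7614.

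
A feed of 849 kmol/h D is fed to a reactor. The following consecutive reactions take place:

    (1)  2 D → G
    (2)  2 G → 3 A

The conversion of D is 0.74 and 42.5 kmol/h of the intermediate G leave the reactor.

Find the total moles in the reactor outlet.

Conversion of D: D consumed = 2ξ₁ = 0.74 × 849 → ξ₁ = 314.1 kmol/h.
G balance: n_G = 0 + 1ξ₁ − 2ξ₂ = 42.5 → ξ₂ = (1·314.1 − 42.5)/2 = 135.8 kmol/h.
Outlet amounts (n = n₀ + Σ ν·ξ):
  D: 849 − 2(314.1) = 220.7
  G: 0 + 1(314.1) − 2(135.8) = 42.5
  A: 0 + 3(135.8) = 407.4
Total out = 220.7 + 42.5 + 407.4 = 670.7 kmol/h.

671 kmol/h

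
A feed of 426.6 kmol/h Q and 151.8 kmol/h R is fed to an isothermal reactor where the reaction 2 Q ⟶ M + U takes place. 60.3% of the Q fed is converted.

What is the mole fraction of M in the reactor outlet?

Q reacted = 0.603 × 426.6 = 257.2 kmol/h; ν_Q = −2, so ξ = 257.2/2 = 128.6 kmol/h.
Outlet amounts (n = n₀ + ν ξ):
  Q: 426.6 − 2(128.6) = 169.4
  M: 0 + 1(128.6) = 128.6
  U: 0 + 1(128.6) = 128.6
  R: 151.8 (inert)
Total out = 578.4 kmol/h; y_M = 128.6 / 578.4 = 0.2224.

0.222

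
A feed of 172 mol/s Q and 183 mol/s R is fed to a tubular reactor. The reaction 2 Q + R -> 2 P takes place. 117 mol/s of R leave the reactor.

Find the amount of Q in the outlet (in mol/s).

40 mol/s

For R: n = n₀ − 1ξ → 117 = 183 − 1ξ, giving ξ = 66 mol/s.
Outlet amounts (n = n₀ + ν ξ):
  Q: 172 − 2(66) = 40
  R: 183 − 1(66) = 117
  P: 0 + 2(66) = 132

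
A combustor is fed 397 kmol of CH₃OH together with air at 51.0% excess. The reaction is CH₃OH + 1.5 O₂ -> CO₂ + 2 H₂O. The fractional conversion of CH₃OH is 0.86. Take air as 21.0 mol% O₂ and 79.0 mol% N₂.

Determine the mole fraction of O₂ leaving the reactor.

Stoichiometric O₂ = 1.5 × 397 = 595.5 kmol; O₂ fed = 595.5 × 1.510 = 899.2 kmol.
N₂ fed = 899.2 × 79/21 = 3383 kmol.
Fuel reacted = 0.86 × 397 → ξ = 341.4 kmol.
Outlet (n = n₀ + ν ξ):
  CH₃OH: 397 − 1(341.4) = 55.58
  O₂: 899.2 − 1.5(341.4) = 387.1
  N₂: 3383 (inert)
  CO₂: 0 + 1(341.4) = 341.4
  H₂O: 0 + 2(341.4) = 682.8
Total out = 4850 kmol; y_O₂ = 387.1 / 4850 = 0.07982.

0.0798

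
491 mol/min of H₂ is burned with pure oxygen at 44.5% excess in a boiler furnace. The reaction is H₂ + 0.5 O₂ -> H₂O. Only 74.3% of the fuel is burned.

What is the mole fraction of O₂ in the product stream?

Stoichiometric O₂ = 0.5 × 491 = 245.5 mol/min; O₂ fed = 245.5 × 1.445 = 354.7 mol/min.
Fuel reacted = 0.743 × 491 → ξ = 364.8 mol/min.
Outlet (n = n₀ + ν ξ):
  H₂: 491 − 1(364.8) = 126.2
  O₂: 354.7 − 0.5(364.8) = 172.3
  H₂O: 0 + 1(364.8) = 364.8
Total out = 663.3 mol/min; y_O₂ = 172.3 / 663.3 = 0.2598.

0.26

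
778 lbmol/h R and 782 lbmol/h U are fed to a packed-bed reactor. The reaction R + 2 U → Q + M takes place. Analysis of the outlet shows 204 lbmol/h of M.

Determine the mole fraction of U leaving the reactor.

For M: n = n₀ + 1ξ → 204 = 0 + 1ξ, giving ξ = 204 lbmol/h.
Outlet amounts (n = n₀ + ν ξ):
  R: 778 − 1(204) = 574
  U: 782 − 2(204) = 374
  Q: 0 + 1(204) = 204
  M: 0 + 1(204) = 204
Total out = 1356 lbmol/h; y_U = 374 / 1356 = 0.2758.

0.276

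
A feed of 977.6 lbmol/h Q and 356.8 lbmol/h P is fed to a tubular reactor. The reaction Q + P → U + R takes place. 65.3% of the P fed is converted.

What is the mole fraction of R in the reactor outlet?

0.175

P reacted = 0.653 × 356.8 = 233 lbmol/h; ν_P = −1, so ξ = 233/1 = 233 lbmol/h.
Outlet amounts (n = n₀ + ν ξ):
  Q: 977.6 − 1(233) = 744.6
  P: 356.8 − 1(233) = 123.8
  U: 0 + 1(233) = 233
  R: 0 + 1(233) = 233
Total out = 1334 lbmol/h; y_R = 233 / 1334 = 0.1746.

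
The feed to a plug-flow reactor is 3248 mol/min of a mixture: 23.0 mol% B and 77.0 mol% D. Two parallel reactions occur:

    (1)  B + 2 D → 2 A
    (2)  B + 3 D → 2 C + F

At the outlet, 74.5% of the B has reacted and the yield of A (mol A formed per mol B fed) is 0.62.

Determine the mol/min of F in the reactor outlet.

325 mol/min

Yield of A: 2ξ₁ / 747 = 0.62 → ξ₁ = 231.6 mol/min.
Conversion of B: 1ξ₁ + 1ξ₂ = 0.745 × 747 = 556.5 → ξ₂ = 325 mol/min.
Outlet amounts (n = n₀ + Σ ν·ξ):
  B: 747 − 1(231.6) − 1(325) = 190.5
  D: 2501 − 2(231.6) − 3(325) = 1063
  A: 0 + 2(231.6) = 463.2
  C: 0 + 2(325) = 649.9
  F: 0 + 1(325) = 325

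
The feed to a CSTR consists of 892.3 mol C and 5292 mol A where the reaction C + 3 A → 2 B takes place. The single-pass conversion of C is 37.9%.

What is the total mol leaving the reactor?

5510 mol

C reacted = 0.379 × 892.3 = 338.2 mol; ν_C = −1, so ξ = 338.2/1 = 338.2 mol.
Outlet amounts (n = n₀ + ν ξ):
  C: 892.3 − 1(338.2) = 554.1
  A: 5292 − 3(338.2) = 4277
  B: 0 + 2(338.2) = 676.4
Total out = 554.1 + 4277 + 676.4 = 5508 mol.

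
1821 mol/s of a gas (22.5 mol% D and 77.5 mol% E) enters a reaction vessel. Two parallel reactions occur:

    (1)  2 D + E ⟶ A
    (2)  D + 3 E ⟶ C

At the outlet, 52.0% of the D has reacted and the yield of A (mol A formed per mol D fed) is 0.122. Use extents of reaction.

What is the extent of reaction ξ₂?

Yield of A: 1ξ₁ / 409.7 = 0.122 → ξ₁ = 49.99 mol/s.
Conversion of D: 2ξ₁ + 1ξ₂ = 0.52 × 409.7 = 213.1 → ξ₂ = 113.1 mol/s.
Outlet amounts (n = n₀ + Σ ν·ξ):
  D: 409.7 − 2(49.99) − 1(113.1) = 196.7
  E: 1411 − 1(49.99) − 3(113.1) = 1022
  A: 0 + 1(49.99) = 49.99
  C: 0 + 1(113.1) = 113.1

ξ₂ = 113 mol/s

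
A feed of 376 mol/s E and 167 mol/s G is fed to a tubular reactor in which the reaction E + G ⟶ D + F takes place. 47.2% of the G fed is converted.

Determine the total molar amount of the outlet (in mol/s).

G reacted = 0.472 × 167 = 78.82 mol/s; ν_G = −1, so ξ = 78.82/1 = 78.82 mol/s.
Outlet amounts (n = n₀ + ν ξ):
  E: 376 − 1(78.82) = 297.2
  G: 167 − 1(78.82) = 88.18
  D: 0 + 1(78.82) = 78.82
  F: 0 + 1(78.82) = 78.82
Total out = 297.2 + 88.18 + 78.82 + 78.82 = 543 mol/s.

543 mol/s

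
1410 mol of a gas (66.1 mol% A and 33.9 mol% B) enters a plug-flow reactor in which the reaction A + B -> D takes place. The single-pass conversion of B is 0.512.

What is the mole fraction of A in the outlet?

B reacted = 0.512 × 478 = 244.7 mol; ν_B = −1, so ξ = 244.7/1 = 244.7 mol.
Outlet amounts (n = n₀ + ν ξ):
  A: 932 − 1(244.7) = 687.3
  B: 478 − 1(244.7) = 233.3
  D: 0 + 1(244.7) = 244.7
Total out = 1165 mol; y_A = 687.3 / 1165 = 0.5898.

0.59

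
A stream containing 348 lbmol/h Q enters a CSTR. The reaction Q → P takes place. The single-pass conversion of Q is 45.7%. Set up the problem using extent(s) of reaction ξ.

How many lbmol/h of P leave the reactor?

159 lbmol/h

Q reacted = 0.457 × 348 = 159 lbmol/h; ν_Q = −1, so ξ = 159/1 = 159 lbmol/h.
Outlet amounts (n = n₀ + ν ξ):
  Q: 348 − 1(159) = 189
  P: 0 + 1(159) = 159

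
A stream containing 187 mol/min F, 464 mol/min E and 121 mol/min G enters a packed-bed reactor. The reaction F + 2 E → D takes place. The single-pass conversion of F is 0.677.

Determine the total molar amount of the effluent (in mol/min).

F reacted = 0.677 × 187 = 126.6 mol/min; ν_F = −1, so ξ = 126.6/1 = 126.6 mol/min.
Outlet amounts (n = n₀ + ν ξ):
  F: 187 − 1(126.6) = 60.4
  E: 464 − 2(126.6) = 210.8
  D: 0 + 1(126.6) = 126.6
  G: 121 (inert)
Total out = 60.4 + 210.8 + 126.6 + 121 = 518.8 mol/min.

519 mol/min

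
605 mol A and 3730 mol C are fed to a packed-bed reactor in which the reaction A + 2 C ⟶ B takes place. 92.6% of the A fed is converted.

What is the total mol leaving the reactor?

3210 mol

A reacted = 0.926 × 605 = 560.2 mol; ν_A = −1, so ξ = 560.2/1 = 560.2 mol.
Outlet amounts (n = n₀ + ν ξ):
  A: 605 − 1(560.2) = 44.77
  C: 3730 − 2(560.2) = 2610
  B: 0 + 1(560.2) = 560.2
Total out = 44.77 + 2610 + 560.2 = 3215 mol.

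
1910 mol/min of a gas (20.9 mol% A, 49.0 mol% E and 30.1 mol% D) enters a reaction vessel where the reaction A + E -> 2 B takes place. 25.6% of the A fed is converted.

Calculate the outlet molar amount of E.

A reacted = 0.256 × 399.2 = 102.2 mol/min; ν_A = −1, so ξ = 102.2/1 = 102.2 mol/min.
Outlet amounts (n = n₀ + ν ξ):
  A: 399.2 − 1(102.2) = 297
  E: 935.9 − 1(102.2) = 833.7
  B: 0 + 2(102.2) = 204.4
  D: 574.9 (inert)

834 mol/min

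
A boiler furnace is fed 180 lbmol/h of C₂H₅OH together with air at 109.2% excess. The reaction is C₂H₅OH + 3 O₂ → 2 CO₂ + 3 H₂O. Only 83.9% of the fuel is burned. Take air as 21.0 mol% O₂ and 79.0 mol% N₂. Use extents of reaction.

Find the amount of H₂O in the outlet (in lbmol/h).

Stoichiometric O₂ = 3 × 180 = 540 lbmol/h; O₂ fed = 540 × 2.092 = 1130 lbmol/h.
N₂ fed = 1130 × 79/21 = 4250 lbmol/h.
Fuel reacted = 0.839 × 180 → ξ = 151 lbmol/h.
Outlet (n = n₀ + ν ξ):
  C₂H₅OH: 180 − 1(151) = 28.98
  O₂: 1130 − 3(151) = 676.6
  N₂: 4250 (inert)
  CO₂: 0 + 2(151) = 302
  H₂O: 0 + 3(151) = 453.1

453 lbmol/h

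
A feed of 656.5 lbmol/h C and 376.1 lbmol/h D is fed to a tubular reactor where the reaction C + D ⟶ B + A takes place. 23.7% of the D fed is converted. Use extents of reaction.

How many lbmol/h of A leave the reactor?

D reacted = 0.237 × 376.1 = 89.14 lbmol/h; ν_D = −1, so ξ = 89.14/1 = 89.14 lbmol/h.
Outlet amounts (n = n₀ + ν ξ):
  C: 656.5 − 1(89.14) = 567.4
  D: 376.1 − 1(89.14) = 287
  B: 0 + 1(89.14) = 89.14
  A: 0 + 1(89.14) = 89.14

89.1 lbmol/h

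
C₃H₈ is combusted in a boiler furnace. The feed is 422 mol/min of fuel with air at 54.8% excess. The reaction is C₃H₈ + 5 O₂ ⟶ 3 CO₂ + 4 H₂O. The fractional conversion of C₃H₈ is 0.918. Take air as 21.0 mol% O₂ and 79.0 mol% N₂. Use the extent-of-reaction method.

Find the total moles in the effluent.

16400 mol/min

Stoichiometric O₂ = 5 × 422 = 2110 mol/min; O₂ fed = 2110 × 1.548 = 3266 mol/min.
N₂ fed = 3266 × 79/21 = 12290 mol/min.
Fuel reacted = 0.918 × 422 → ξ = 387.4 mol/min.
Outlet (n = n₀ + ν ξ):
  C₃H₈: 422 − 1(387.4) = 34.6
  O₂: 3266 − 5(387.4) = 1329
  N₂: 12290 (inert)
  CO₂: 0 + 3(387.4) = 1162
  H₂O: 0 + 4(387.4) = 1550
Total out = 34.6 + 1329 + 12290 + 1162 + 1550 = 16360 mol/min.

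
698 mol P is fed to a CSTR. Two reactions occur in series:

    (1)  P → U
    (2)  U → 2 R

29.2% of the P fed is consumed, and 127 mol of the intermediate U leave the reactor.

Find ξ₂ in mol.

ξ₂ = 76.8 mol

Conversion of P: P consumed = 1ξ₁ = 0.292 × 698 → ξ₁ = 203.8 mol.
U balance: n_U = 0 + 1ξ₁ − 1ξ₂ = 127 → ξ₂ = (1·203.8 − 127)/1 = 76.82 mol.
Outlet amounts (n = n₀ + Σ ν·ξ):
  P: 698 − 1(203.8) = 494.2
  U: 0 + 1(203.8) − 1(76.82) = 127
  R: 0 + 2(76.82) = 153.6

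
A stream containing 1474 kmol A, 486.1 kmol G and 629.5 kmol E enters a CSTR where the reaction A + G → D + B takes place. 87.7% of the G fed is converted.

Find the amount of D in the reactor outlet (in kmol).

426 kmol

G reacted = 0.877 × 486.1 = 426.3 kmol; ν_G = −1, so ξ = 426.3/1 = 426.3 kmol.
Outlet amounts (n = n₀ + ν ξ):
  A: 1474 − 1(426.3) = 1048
  G: 486.1 − 1(426.3) = 59.79
  D: 0 + 1(426.3) = 426.3
  B: 0 + 1(426.3) = 426.3
  E: 629.5 (inert)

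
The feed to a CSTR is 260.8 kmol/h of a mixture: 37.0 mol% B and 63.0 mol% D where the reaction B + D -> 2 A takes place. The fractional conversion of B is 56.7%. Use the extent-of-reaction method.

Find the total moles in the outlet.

B reacted = 0.567 × 96.5 = 54.71 kmol/h; ν_B = −1, so ξ = 54.71/1 = 54.71 kmol/h.
Outlet amounts (n = n₀ + ν ξ):
  B: 96.5 − 1(54.71) = 41.78
  D: 164.3 − 1(54.71) = 109.6
  A: 0 + 2(54.71) = 109.4
Total out = 41.78 + 109.6 + 109.4 = 260.8 kmol/h.

261 kmol/h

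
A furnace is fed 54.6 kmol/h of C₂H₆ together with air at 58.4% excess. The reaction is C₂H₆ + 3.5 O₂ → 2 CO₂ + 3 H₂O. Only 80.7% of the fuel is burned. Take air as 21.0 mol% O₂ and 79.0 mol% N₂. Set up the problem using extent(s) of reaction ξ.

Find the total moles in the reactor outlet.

Stoichiometric O₂ = 3.5 × 54.6 = 191.1 kmol/h; O₂ fed = 191.1 × 1.584 = 302.7 kmol/h.
N₂ fed = 302.7 × 79/21 = 1139 kmol/h.
Fuel reacted = 0.807 × 54.6 → ξ = 44.06 kmol/h.
Outlet (n = n₀ + ν ξ):
  C₂H₆: 54.6 − 1(44.06) = 10.54
  O₂: 302.7 − 3.5(44.06) = 148.5
  N₂: 1139 (inert)
  CO₂: 0 + 2(44.06) = 88.12
  H₂O: 0 + 3(44.06) = 132.2
Total out = 10.54 + 148.5 + 1139 + 88.12 + 132.2 = 1518 kmol/h.

1520 kmol/h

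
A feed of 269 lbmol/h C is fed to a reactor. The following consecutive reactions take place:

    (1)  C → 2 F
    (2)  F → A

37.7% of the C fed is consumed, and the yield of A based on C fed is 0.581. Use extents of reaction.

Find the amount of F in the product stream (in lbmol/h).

46.5 lbmol/h

Conversion of C: C consumed = 1ξ₁ = 0.377 × 269 → ξ₁ = 101.4 lbmol/h.
Yield of A: 1ξ₂ / 269 = 0.581 → ξ₂ = 156.3 lbmol/h.
Outlet amounts (n = n₀ + Σ ν·ξ):
  C: 269 − 1(101.4) = 167.6
  F: 0 + 2(101.4) − 1(156.3) = 46.54
  A: 0 + 1(156.3) = 156.3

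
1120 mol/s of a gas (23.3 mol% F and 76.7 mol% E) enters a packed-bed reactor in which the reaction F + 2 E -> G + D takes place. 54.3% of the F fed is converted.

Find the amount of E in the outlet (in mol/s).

576 mol/s

F reacted = 0.543 × 261 = 141.7 mol/s; ν_F = −1, so ξ = 141.7/1 = 141.7 mol/s.
Outlet amounts (n = n₀ + ν ξ):
  F: 261 − 1(141.7) = 119.3
  E: 859 − 2(141.7) = 575.6
  G: 0 + 1(141.7) = 141.7
  D: 0 + 1(141.7) = 141.7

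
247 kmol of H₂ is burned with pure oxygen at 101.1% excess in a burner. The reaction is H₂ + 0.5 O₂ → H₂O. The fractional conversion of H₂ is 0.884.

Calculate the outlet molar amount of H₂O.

Stoichiometric O₂ = 0.5 × 247 = 123.5 kmol; O₂ fed = 123.5 × 2.011 = 248.4 kmol.
Fuel reacted = 0.884 × 247 → ξ = 218.3 kmol.
Outlet (n = n₀ + ν ξ):
  H₂: 247 − 1(218.3) = 28.65
  O₂: 248.4 − 0.5(218.3) = 139.2
  H₂O: 0 + 1(218.3) = 218.3

218 kmol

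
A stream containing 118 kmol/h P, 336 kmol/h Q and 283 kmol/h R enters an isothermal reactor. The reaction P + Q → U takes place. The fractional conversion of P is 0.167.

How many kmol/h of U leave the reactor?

19.7 kmol/h

P reacted = 0.167 × 118 = 19.71 kmol/h; ν_P = −1, so ξ = 19.71/1 = 19.71 kmol/h.
Outlet amounts (n = n₀ + ν ξ):
  P: 118 − 1(19.71) = 98.29
  Q: 336 − 1(19.71) = 316.3
  U: 0 + 1(19.71) = 19.71
  R: 283 (inert)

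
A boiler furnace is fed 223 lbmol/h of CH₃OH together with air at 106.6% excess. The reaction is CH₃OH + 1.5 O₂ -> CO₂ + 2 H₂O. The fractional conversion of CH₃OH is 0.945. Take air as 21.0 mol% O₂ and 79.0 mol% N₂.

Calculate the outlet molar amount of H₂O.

Stoichiometric O₂ = 1.5 × 223 = 334.5 lbmol/h; O₂ fed = 334.5 × 2.066 = 691.1 lbmol/h.
N₂ fed = 691.1 × 79/21 = 2600 lbmol/h.
Fuel reacted = 0.945 × 223 → ξ = 210.7 lbmol/h.
Outlet (n = n₀ + ν ξ):
  CH₃OH: 223 − 1(210.7) = 12.27
  O₂: 691.1 − 1.5(210.7) = 375
  N₂: 2600 (inert)
  CO₂: 0 + 1(210.7) = 210.7
  H₂O: 0 + 2(210.7) = 421.5

421 lbmol/h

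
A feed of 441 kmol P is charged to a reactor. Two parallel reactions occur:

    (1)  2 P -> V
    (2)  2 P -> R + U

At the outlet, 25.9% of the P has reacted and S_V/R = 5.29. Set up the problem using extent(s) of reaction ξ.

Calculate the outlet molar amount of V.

Conversion of P: P consumed = 0.259 × 441 = 114.2 kmol = 2ξ₁ + 2ξ₂.
Selectivity: 1ξ₁ / (1ξ₂) = 5.29 → ξ₁ = 5.29 ξ₂.
Substitute: (2·5.29 + 2) ξ₂ = 114.2 → ξ₂ = 9.079 kmol, ξ₁ = 48.03 kmol.
Outlet amounts (n = n₀ + Σ ν·ξ):
  P: 441 − 2(48.03) − 2(9.079) = 326.8
  V: 0 + 1(48.03) = 48.03
  R: 0 + 1(9.079) = 9.079
  U: 0 + 1(9.079) = 9.079

48 kmol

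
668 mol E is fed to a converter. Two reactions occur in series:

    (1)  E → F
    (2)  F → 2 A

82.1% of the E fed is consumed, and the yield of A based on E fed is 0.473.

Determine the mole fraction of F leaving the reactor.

0.473

Conversion of E: E consumed = 1ξ₁ = 0.821 × 668 → ξ₁ = 548.4 mol.
Yield of A: 2ξ₂ / 668 = 0.473 → ξ₂ = 158 mol.
Outlet amounts (n = n₀ + Σ ν·ξ):
  E: 668 − 1(548.4) = 119.6
  F: 0 + 1(548.4) − 1(158) = 390.4
  A: 0 + 2(158) = 316
Total out = 826 mol; y_F = 390.4 / 826 = 0.4727.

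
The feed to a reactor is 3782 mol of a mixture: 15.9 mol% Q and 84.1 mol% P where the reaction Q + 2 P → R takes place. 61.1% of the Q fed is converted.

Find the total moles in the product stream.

Q reacted = 0.611 × 601.3 = 367.4 mol; ν_Q = −1, so ξ = 367.4/1 = 367.4 mol.
Outlet amounts (n = n₀ + ν ξ):
  Q: 601.3 − 1(367.4) = 233.9
  P: 3181 − 2(367.4) = 2446
  R: 0 + 1(367.4) = 367.4
Total out = 233.9 + 2446 + 367.4 = 3047 mol.

3050 mol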